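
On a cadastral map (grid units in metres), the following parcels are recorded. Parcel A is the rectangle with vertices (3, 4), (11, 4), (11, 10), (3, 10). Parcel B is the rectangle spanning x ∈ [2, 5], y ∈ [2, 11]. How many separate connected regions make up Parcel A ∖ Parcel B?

1

Parcel A ∖ Parcel B is a single connected region.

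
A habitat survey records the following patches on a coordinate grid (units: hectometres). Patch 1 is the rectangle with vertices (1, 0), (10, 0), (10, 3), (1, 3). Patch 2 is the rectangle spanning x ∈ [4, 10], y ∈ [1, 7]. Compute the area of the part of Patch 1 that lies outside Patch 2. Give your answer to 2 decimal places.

15.00

|Patch 1∩Patch 2|: x∈[4,10], y∈[1,3] → 6·2 = 12.
|Patch 1| = 27.
|Patch 1 ∖ Patch 2| = |Patch 1| − |Patch 1∩Patch 2| = 27 − 12 = 15.00.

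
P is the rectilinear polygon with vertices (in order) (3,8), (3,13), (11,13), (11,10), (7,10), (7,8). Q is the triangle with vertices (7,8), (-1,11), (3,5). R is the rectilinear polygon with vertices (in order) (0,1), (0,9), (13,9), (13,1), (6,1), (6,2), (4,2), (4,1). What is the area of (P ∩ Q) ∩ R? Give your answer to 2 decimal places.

The region (P ∩ Q) ∩ R is the polygon with vertices (7,8), (3,8), (3,9), (4.333,9).
By the shoelace formula its area is 2.67.

2.67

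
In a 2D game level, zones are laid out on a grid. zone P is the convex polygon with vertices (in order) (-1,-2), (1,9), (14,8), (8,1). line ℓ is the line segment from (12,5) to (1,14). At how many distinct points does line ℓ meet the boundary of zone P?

The segment meets the boundary at (7.745,8.481), (11.664,5.275).

2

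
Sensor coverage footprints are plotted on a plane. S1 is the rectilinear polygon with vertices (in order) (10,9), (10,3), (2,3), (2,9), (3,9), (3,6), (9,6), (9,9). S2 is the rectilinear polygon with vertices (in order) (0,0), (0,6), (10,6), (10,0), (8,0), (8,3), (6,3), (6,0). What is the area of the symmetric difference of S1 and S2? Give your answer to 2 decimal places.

36.00

|S1| = 30, |S2| = 54, |S1∩S2| = 24.
|S1 △ S2| = |S1| + |S2| − 2·|S1∩S2| = 30 + 54 − 48 = 36.00.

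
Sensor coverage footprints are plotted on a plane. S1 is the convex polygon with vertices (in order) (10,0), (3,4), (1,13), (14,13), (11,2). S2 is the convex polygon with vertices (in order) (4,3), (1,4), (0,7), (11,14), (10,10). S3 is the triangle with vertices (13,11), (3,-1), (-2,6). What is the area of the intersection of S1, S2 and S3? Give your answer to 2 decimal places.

20.46

The intersection is the polygon with vertices (2.241,7.414), (10,10), (4.247,3.288), (3,4).
By the shoelace formula its area is 20.46.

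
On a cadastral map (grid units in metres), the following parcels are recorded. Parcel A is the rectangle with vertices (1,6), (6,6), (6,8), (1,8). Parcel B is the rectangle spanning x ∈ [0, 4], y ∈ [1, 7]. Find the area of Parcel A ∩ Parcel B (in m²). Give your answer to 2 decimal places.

3.00

|Parcel A∩Parcel B|: x∈[1,4], y∈[6,7] → 3·1 = 3.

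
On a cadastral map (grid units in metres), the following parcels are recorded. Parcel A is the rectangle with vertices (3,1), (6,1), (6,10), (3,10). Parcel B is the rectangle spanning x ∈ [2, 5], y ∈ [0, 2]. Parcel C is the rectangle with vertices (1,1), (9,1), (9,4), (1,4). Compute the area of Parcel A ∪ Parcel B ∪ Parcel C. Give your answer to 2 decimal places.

By inclusion–exclusion:
Individual areas: |Parcel A| = 27, |Parcel B| = 6, |Parcel C| = 24.
|Parcel A∩Parcel B|: x∈[3,5], y∈[1,2] → 2·1 = 2.
|Parcel A∩Parcel C|: x∈[3,6], y∈[1,4] → 3·3 = 9.
|Parcel B∩Parcel C|: x∈[2,5], y∈[1,2] → 3·1 = 3.
|Parcel A∩Parcel B∩Parcel C| = 2.
|Parcel A ∪ Parcel B ∪ Parcel C| = 57 − 14 + 2 = 45.00.

45.00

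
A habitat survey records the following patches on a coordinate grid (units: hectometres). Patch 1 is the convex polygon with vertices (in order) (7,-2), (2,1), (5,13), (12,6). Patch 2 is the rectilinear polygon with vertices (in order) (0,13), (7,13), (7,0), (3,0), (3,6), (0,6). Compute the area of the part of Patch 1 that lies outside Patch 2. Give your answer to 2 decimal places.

|Patch 1| = 80, |Patch 1∩Patch 2| = 41.8667.
|Patch 1 ∖ Patch 2| = |Patch 1| − |Patch 1∩Patch 2| = 80 − 41.8667 = 38.13.

38.13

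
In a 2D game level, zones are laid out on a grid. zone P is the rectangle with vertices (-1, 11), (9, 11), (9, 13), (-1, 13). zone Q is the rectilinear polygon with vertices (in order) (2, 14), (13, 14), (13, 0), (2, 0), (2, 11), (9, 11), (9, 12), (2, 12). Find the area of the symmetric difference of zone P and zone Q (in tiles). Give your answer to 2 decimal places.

153.00

|zone P| = 20, |zone Q| = 147, |zone P∩zone Q| = 7.
|zone P △ zone Q| = |zone P| + |zone Q| − 2·|zone P∩zone Q| = 20 + 147 − 14 = 153.00.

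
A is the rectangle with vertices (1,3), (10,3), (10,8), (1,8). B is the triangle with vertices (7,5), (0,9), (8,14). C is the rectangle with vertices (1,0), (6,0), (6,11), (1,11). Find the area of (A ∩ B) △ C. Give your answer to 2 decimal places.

|A ∩ B| = 8.375.
|(A ∩ B) ∩ C| = 5.1607.
|(A ∩ B) △ C| = 8.375 + 55 − 10.3214 = 53.05.

53.05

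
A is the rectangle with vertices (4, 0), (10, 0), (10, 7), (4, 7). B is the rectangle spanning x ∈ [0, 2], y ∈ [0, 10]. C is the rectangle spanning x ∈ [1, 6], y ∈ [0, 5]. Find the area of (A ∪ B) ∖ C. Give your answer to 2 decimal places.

|A ∪ B| = 62.
|(A ∪ B) ∩ C| = 15.
|(A ∪ B) ∖ C| = 62 − 15 = 47.00.

47.00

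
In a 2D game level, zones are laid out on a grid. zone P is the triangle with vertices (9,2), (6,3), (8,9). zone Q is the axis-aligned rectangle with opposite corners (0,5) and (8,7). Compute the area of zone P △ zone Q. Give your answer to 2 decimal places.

22.00

|zone P| = 10, |zone Q| = 16, |zone P∩zone Q| = 2.
|zone P △ zone Q| = |zone P| + |zone Q| − 2·|zone P∩zone Q| = 10 + 16 − 4 = 22.00.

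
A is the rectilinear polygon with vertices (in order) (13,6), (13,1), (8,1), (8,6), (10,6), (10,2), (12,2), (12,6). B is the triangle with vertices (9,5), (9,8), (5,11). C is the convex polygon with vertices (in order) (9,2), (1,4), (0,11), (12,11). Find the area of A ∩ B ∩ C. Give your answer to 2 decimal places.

0.33

The intersection is the polygon with vertices (9,5), (8.333,6), (9,6).
By the shoelace formula its area is 0.33.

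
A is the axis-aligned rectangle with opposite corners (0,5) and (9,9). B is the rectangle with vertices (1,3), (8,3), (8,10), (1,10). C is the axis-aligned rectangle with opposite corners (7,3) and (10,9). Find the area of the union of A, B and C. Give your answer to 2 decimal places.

65.00

By inclusion–exclusion:
Individual areas: |A| = 36, |B| = 49, |C| = 18.
|A∩B|: x∈[1,8], y∈[5,9] → 7·4 = 28.
|A∩C|: x∈[7,9], y∈[5,9] → 2·4 = 8.
|B∩C|: x∈[7,8], y∈[3,9] → 1·6 = 6.
|A∩B∩C| = 4.
|A ∪ B ∪ C| = 103 − 42 + 4 = 65.00.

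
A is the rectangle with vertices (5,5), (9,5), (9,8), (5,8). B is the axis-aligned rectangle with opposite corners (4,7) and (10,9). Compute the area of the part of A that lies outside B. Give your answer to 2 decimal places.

8.00

|A∩B|: x∈[5,9], y∈[7,8] → 4·1 = 4.
|A| = 12.
|A ∖ B| = |A| − |A∩B| = 12 − 4 = 8.00.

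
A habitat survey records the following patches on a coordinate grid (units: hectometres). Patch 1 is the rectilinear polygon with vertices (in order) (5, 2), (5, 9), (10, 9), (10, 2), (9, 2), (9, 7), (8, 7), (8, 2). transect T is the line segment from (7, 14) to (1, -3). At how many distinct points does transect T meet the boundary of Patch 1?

2

The segment meets the boundary at (5,8.333), (5.235,9).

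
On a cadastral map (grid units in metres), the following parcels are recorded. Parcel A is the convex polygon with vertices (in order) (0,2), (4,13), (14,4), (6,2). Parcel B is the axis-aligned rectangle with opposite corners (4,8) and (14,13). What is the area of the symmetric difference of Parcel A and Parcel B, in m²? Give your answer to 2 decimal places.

|Parcel A| = 79, |Parcel B| = 50, |Parcel A∩Parcel B| = 13.8889.
|Parcel A △ Parcel B| = |Parcel A| + |Parcel B| − 2·|Parcel A∩Parcel B| = 79 + 50 − 27.7778 = 101.22.

101.22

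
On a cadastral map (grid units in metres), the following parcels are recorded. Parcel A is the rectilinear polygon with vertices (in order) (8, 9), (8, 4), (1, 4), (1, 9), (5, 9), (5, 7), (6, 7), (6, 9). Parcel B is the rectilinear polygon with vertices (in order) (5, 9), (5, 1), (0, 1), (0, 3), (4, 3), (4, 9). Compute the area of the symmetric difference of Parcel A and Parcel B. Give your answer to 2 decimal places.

|Parcel A| = 33, |Parcel B| = 16, |Parcel A∩Parcel B| = 5.
|Parcel A △ Parcel B| = |Parcel A| + |Parcel B| − 2·|Parcel A∩Parcel B| = 33 + 16 − 10 = 39.00.

39.00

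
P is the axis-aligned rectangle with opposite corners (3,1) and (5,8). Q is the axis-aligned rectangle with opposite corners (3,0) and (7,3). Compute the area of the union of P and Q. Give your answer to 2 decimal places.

22.00

By inclusion–exclusion:
Individual areas: |P| = 14, |Q| = 12.
|P∩Q|: x∈[3,5], y∈[1,3] → 2·2 = 4.
|P ∪ Q| = 26 − 4 = 22.00.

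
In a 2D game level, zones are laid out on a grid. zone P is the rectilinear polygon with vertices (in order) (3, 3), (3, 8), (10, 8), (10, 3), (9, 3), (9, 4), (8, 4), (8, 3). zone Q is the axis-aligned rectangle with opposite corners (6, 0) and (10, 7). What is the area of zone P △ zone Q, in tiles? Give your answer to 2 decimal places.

|zone P| = 34, |zone Q| = 28, |zone P∩zone Q| = 15.
|zone P △ zone Q| = |zone P| + |zone Q| − 2·|zone P∩zone Q| = 34 + 28 − 30 = 32.00.

32.00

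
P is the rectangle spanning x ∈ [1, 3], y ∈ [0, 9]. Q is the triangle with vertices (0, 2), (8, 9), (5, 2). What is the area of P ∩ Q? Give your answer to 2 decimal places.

3.50

The intersection is the polygon with vertices (3,2), (1,2), (1,2.875), (3,4.625).
By the shoelace formula its area is 3.50.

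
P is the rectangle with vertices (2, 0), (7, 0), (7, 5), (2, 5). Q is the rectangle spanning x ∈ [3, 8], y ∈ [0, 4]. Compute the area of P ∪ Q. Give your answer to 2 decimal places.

By inclusion–exclusion:
Individual areas: |P| = 25, |Q| = 20.
|P∩Q|: x∈[3,7], y∈[0,4] → 4·4 = 16.
|P ∪ Q| = 45 − 16 = 29.00.

29.00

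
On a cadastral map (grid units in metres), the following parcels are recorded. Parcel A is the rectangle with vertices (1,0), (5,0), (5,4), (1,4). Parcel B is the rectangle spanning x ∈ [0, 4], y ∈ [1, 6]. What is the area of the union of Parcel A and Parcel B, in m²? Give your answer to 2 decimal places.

27.00

By inclusion–exclusion:
Individual areas: |Parcel A| = 16, |Parcel B| = 20.
|Parcel A∩Parcel B|: x∈[1,4], y∈[1,4] → 3·3 = 9.
|Parcel A ∪ Parcel B| = 36 − 9 = 27.00.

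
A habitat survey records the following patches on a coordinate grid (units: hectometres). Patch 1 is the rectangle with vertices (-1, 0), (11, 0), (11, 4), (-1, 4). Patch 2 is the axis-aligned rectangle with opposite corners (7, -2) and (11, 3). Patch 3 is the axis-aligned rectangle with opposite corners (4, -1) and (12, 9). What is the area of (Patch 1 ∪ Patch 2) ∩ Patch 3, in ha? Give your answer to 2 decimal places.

32.00

The region (Patch 1 ∪ Patch 2) ∩ Patch 3 is the polygon with vertices (11,-1), (7,-1), (7,0), (4,0), (4,4), (11,4), (11,3), (11,0).
By the shoelace formula its area is 32.00.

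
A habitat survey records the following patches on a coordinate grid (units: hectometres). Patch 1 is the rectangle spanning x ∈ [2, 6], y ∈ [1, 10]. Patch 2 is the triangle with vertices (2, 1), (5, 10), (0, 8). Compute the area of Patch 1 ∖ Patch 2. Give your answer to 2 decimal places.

24.30

|Patch 1| = 36, |Patch 1∩Patch 2| = 11.7.
|Patch 1 ∖ Patch 2| = |Patch 1| − |Patch 1∩Patch 2| = 36 − 11.7 = 24.30.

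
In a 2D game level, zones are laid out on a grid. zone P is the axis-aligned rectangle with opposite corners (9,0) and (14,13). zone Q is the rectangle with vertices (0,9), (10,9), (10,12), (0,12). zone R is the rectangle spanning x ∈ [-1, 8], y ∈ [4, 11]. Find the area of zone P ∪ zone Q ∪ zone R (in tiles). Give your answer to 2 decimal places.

By inclusion–exclusion:
Individual areas: |zone P| = 65, |zone Q| = 30, |zone R| = 63.
|zone P∩zone Q|: x∈[9,10], y∈[9,12] → 1·3 = 3.
|zone P∩zone R| = 0 (no overlap).
|zone Q∩zone R|: x∈[0,8], y∈[9,11] → 8·2 = 16.
|zone P∩zone Q∩zone R| = 0.
|zone P ∪ zone Q ∪ zone R| = 158 − 19 + 0 = 139.00.

139.00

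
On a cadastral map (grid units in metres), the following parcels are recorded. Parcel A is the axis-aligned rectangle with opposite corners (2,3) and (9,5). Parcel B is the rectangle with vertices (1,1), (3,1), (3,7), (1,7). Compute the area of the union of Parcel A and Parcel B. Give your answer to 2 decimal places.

By inclusion–exclusion:
Individual areas: |Parcel A| = 14, |Parcel B| = 12.
|Parcel A∩Parcel B|: x∈[2,3], y∈[3,5] → 1·2 = 2.
|Parcel A ∪ Parcel B| = 26 − 2 = 24.00.

24.00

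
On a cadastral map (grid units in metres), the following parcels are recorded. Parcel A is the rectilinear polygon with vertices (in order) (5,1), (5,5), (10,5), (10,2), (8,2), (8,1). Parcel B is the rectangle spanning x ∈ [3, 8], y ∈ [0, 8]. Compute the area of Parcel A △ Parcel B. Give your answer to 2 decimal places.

34.00

|Parcel A| = 18, |Parcel B| = 40, |Parcel A∩Parcel B| = 12.
|Parcel A △ Parcel B| = |Parcel A| + |Parcel B| − 2·|Parcel A∩Parcel B| = 18 + 40 − 24 = 34.00.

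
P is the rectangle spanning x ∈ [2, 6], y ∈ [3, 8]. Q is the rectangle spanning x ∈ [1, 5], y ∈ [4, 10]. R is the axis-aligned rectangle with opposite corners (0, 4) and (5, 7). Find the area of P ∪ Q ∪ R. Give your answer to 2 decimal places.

35.00

By inclusion–exclusion:
Individual areas: |P| = 20, |Q| = 24, |R| = 15.
|P∩Q|: x∈[2,5], y∈[4,8] → 3·4 = 12.
|P∩R|: x∈[2,5], y∈[4,7] → 3·3 = 9.
|Q∩R|: x∈[1,5], y∈[4,7] → 4·3 = 12.
|P∩Q∩R| = 9.
|P ∪ Q ∪ R| = 59 − 33 + 9 = 35.00.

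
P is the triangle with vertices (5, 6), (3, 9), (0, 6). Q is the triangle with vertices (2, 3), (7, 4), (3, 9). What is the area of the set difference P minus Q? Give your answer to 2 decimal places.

3.75

|P| = 7.5, |P∩Q| = 3.75.
|P ∖ Q| = |P| − |P∩Q| = 7.5 − 3.75 = 3.75.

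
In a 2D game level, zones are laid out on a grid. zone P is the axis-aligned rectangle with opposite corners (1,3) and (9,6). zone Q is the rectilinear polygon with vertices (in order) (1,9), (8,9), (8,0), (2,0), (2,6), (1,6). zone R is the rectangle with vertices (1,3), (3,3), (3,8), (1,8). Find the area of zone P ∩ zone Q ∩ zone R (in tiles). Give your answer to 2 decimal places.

3.00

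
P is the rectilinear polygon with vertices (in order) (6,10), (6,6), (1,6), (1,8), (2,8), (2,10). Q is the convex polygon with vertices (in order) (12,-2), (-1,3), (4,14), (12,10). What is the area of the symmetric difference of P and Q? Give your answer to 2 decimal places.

|P| = 18, |Q| = 132, |P∩Q| = 17.8818.
|P △ Q| = |P| + |Q| − 2·|P∩Q| = 18 + 132 − 35.7636 = 114.24.

114.24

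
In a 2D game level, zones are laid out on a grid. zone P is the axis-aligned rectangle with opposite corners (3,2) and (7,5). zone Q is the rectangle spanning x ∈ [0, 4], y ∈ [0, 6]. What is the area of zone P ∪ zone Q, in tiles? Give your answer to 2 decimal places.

By inclusion–exclusion:
Individual areas: |zone P| = 12, |zone Q| = 24.
|zone P∩zone Q|: x∈[3,4], y∈[2,5] → 1·3 = 3.
|zone P ∪ zone Q| = 36 − 3 = 33.00.

33.00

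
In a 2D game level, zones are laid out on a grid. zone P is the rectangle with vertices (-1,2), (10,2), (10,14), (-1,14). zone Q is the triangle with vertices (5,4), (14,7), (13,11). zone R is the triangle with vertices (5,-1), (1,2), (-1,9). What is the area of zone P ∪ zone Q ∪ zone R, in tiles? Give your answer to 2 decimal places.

By inclusion–exclusion:
Individual areas: |zone P| = 132, |zone Q| = 19.5, |zone R| = 11.
|zone P∩zone Q| = 6.7708.
|zone P∩zone R| = 7.7.
|zone Q∩zone R| = 0.
|zone P∩zone Q∩zone R| = 0.
|zone P ∪ zone Q ∪ zone R| = 162.5 − 14.4708 + 0 = 148.03.

148.03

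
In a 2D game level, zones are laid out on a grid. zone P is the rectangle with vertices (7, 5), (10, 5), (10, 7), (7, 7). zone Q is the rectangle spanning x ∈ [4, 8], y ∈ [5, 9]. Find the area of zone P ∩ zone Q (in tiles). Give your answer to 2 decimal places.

|zone P∩zone Q|: x∈[7,8], y∈[5,7] → 1·2 = 2.

2.00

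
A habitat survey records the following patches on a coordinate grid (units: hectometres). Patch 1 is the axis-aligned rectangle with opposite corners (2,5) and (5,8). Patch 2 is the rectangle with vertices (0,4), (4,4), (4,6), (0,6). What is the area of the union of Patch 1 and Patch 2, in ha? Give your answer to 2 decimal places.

By inclusion–exclusion:
Individual areas: |Patch 1| = 9, |Patch 2| = 8.
|Patch 1∩Patch 2|: x∈[2,4], y∈[5,6] → 2·1 = 2.
|Patch 1 ∪ Patch 2| = 17 − 2 = 15.00.

15.00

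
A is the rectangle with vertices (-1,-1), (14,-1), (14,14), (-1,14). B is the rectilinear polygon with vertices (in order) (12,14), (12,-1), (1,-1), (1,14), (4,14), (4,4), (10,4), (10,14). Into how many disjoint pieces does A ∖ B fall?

A ∖ B splits into 3 disjoint pieces (area 30, area 60, area 30).

3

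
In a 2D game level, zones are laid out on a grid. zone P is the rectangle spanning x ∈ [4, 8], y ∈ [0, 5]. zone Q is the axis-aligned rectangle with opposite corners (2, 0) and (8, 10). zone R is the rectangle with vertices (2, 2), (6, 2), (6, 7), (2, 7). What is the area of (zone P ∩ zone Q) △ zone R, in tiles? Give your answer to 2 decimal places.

|zone P ∩ zone Q| = 20.
|(zone P ∩ zone Q) ∩ zone R| = 6.
|(zone P ∩ zone Q) △ zone R| = 20 + 20 − 12 = 28.00.

28.00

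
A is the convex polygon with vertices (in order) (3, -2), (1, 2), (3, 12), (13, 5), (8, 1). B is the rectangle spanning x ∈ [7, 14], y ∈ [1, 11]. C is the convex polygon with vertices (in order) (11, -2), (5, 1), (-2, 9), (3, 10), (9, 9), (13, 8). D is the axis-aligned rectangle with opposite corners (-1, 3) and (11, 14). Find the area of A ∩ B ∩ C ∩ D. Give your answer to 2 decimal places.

19.10

The intersection is the polygon with vertices (7,9.2), (11,6.4), (11,3.4), (10.5,3), (7,3).
By the shoelace formula its area is 19.10.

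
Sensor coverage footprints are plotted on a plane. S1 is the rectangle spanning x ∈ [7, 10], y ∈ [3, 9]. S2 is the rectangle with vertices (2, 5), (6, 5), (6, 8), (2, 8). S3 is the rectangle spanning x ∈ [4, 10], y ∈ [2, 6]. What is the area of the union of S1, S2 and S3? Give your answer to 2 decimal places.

43.00

By inclusion–exclusion:
Individual areas: |S1| = 18, |S2| = 12, |S3| = 24.
|S1∩S2| = 0 (no overlap).
|S1∩S3|: x∈[7,10], y∈[3,6] → 3·3 = 9.
|S2∩S3|: x∈[4,6], y∈[5,6] → 2·1 = 2.
|S1∩S2∩S3| = 0.
|S1 ∪ S2 ∪ S3| = 54 − 11 + 0 = 43.00.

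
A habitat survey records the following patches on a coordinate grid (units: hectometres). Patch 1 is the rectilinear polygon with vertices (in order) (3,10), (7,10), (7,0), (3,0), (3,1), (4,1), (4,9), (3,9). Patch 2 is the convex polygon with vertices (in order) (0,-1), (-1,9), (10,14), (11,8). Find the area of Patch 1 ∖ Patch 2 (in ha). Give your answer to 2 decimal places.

11.50

|Patch 1| = 32, |Patch 1∩Patch 2| = 20.5.
|Patch 1 ∖ Patch 2| = |Patch 1| − |Patch 1∩Patch 2| = 32 − 20.5 = 11.50.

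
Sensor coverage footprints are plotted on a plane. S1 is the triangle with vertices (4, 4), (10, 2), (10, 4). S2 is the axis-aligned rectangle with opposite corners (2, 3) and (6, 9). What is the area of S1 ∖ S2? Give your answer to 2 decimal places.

|S1| = 6, |S1∩S2| = 0.6667.
|S1 ∖ S2| = |S1| − |S1∩S2| = 6 − 0.6667 = 5.33.

5.33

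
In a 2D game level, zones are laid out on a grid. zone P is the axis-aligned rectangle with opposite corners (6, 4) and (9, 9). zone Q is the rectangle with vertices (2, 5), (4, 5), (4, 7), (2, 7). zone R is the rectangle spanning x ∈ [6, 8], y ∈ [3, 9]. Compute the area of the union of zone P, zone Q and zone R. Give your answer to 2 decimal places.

By inclusion–exclusion:
Individual areas: |zone P| = 15, |zone Q| = 4, |zone R| = 12.
|zone P∩zone Q| = 0 (no overlap).
|zone P∩zone R|: x∈[6,8], y∈[4,9] → 2·5 = 10.
|zone Q∩zone R| = 0 (no overlap).
|zone P∩zone Q∩zone R| = 0.
|zone P ∪ zone Q ∪ zone R| = 31 − 10 + 0 = 21.00.

21.00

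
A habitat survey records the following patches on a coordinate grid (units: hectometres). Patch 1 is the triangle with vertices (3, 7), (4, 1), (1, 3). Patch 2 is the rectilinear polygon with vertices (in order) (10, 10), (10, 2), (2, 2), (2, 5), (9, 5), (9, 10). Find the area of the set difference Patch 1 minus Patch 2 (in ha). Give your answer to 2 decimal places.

3.33

|Patch 1| = 8, |Patch 1∩Patch 2| = 4.6667.
|Patch 1 ∖ Patch 2| = |Patch 1| − |Patch 1∩Patch 2| = 8 − 4.6667 = 3.33.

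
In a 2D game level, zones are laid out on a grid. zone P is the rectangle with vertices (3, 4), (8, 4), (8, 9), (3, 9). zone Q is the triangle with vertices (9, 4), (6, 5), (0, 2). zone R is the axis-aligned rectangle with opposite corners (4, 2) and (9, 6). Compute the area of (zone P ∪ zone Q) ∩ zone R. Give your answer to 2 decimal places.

10.94

The region (zone P ∪ zone Q) ∩ zone R is the polygon with vertices (8,4.333), (9,4), (4,2.889), (4,4), (4,6), (8,6).
By the shoelace formula its area is 10.94.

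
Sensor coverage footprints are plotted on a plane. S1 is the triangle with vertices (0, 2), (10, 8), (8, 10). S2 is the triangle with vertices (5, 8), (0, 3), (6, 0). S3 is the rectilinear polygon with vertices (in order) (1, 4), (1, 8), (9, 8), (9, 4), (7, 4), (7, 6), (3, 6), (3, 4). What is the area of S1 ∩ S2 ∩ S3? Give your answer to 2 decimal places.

1.19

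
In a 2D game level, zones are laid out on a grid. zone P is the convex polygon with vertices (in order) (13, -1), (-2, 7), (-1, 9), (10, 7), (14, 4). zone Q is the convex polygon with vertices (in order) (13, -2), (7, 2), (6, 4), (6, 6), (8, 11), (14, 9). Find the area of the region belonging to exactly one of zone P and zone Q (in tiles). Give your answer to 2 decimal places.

|zone P| = 71.5, |zone Q| = 70.5, |zone P∩zone Q| = 41.7652.
|zone P △ zone Q| = |zone P| + |zone Q| − 2·|zone P∩zone Q| = 71.5 + 70.5 − 83.5303 = 58.47.

58.47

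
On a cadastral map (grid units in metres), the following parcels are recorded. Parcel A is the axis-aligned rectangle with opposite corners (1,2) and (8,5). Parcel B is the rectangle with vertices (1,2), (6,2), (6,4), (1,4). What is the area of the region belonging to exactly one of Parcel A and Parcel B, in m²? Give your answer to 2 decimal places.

11.00

|Parcel A∩Parcel B|: x∈[1,6], y∈[2,4] → 5·2 = 10.
|Parcel A △ Parcel B| = |Parcel A| + |Parcel B| − 2·|Parcel A∩Parcel B| = 21 + 10 − 20 = 11.00.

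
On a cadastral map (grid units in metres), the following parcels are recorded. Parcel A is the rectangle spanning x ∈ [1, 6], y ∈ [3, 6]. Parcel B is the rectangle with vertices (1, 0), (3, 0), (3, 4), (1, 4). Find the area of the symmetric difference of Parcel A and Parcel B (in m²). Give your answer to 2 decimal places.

|Parcel A∩Parcel B|: x∈[1,3], y∈[3,4] → 2·1 = 2.
|Parcel A △ Parcel B| = |Parcel A| + |Parcel B| − 2·|Parcel A∩Parcel B| = 15 + 8 − 4 = 19.00.

19.00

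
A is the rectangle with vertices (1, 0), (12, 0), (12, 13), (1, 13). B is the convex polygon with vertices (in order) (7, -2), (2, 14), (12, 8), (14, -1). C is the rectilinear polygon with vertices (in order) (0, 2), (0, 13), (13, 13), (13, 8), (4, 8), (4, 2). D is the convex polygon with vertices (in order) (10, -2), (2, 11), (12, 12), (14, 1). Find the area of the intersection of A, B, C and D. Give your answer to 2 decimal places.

19.33

The intersection is the polygon with vertices (12,8), (4,8), (4,7.75), (3.905,7.905), (2.909,11.091), (6.286,11.429).
By the shoelace formula its area is 19.33.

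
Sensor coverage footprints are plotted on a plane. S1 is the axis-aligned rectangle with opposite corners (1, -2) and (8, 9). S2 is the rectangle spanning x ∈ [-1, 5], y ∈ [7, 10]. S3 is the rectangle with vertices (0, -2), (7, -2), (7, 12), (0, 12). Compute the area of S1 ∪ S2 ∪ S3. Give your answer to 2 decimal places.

By inclusion–exclusion:
Individual areas: |S1| = 77, |S2| = 18, |S3| = 98.
|S1∩S2|: x∈[1,5], y∈[7,9] → 4·2 = 8.
|S1∩S3|: x∈[1,7], y∈[-2,9] → 6·11 = 66.
|S2∩S3|: x∈[0,5], y∈[7,10] → 5·3 = 15.
|S1∩S2∩S3| = 8.
|S1 ∪ S2 ∪ S3| = 193 − 89 + 8 = 112.00.

112.00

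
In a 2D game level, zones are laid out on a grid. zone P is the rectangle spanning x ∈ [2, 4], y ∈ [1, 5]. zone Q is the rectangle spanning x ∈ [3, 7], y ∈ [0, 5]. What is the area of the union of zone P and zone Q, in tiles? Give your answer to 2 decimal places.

By inclusion–exclusion:
Individual areas: |zone P| = 8, |zone Q| = 20.
|zone P∩zone Q|: x∈[3,4], y∈[1,5] → 1·4 = 4.
|zone P ∪ zone Q| = 28 − 4 = 24.00.

24.00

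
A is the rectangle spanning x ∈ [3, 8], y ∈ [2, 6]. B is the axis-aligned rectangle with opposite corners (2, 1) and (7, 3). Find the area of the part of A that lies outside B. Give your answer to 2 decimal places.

|A∩B|: x∈[3,7], y∈[2,3] → 4·1 = 4.
|A| = 20.
|A ∖ B| = |A| − |A∩B| = 20 − 4 = 16.00.

16.00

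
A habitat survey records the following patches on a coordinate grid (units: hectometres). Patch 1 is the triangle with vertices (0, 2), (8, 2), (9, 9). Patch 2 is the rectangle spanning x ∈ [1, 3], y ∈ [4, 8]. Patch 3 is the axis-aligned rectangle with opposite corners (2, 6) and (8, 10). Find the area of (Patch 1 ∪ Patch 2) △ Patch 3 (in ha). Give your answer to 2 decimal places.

|Patch 1 ∪ Patch 2| = 35.9286.
|(Patch 1 ∪ Patch 2) ∩ Patch 3| = 5.1746.
|(Patch 1 ∪ Patch 2) △ Patch 3| = 35.9286 + 24 − 10.3492 = 49.58.

49.58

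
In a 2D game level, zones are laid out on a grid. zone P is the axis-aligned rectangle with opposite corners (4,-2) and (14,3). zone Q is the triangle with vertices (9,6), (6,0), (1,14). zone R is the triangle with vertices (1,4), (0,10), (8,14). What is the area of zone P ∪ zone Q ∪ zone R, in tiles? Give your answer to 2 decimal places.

101.61

By inclusion–exclusion:
Individual areas: |zone P| = 50, |zone Q| = 36, |zone R| = 26.
|zone P∩zone Q| = 3.8571.
|zone P∩zone R| = 0.
|zone Q∩zone R| = 6.5366.
|zone P∩zone Q∩zone R| = 0.
|zone P ∪ zone Q ∪ zone R| = 112 − 10.3938 + 0 = 101.61.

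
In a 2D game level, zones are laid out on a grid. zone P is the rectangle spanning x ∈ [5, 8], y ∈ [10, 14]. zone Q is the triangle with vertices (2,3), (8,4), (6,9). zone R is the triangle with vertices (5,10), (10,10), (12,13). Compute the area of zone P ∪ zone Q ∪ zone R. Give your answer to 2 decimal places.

33.57

By inclusion–exclusion:
Individual areas: |zone P| = 12, |zone Q| = 16, |zone R| = 7.5.
|zone P∩zone Q| = 0.
|zone P∩zone R| = 1.9286.
|zone Q∩zone R| = 0.
|zone P∩zone Q∩zone R| = 0.
|zone P ∪ zone Q ∪ zone R| = 35.5 − 1.9286 + 0 = 33.57.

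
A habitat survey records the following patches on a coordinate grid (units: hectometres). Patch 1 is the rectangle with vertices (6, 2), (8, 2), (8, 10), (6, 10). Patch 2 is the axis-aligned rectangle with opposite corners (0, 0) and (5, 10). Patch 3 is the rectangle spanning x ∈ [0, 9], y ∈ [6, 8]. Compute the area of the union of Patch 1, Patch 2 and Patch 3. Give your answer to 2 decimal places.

70.00

By inclusion–exclusion:
Individual areas: |Patch 1| = 16, |Patch 2| = 50, |Patch 3| = 18.
|Patch 1∩Patch 2| = 0 (no overlap).
|Patch 1∩Patch 3|: x∈[6,8], y∈[6,8] → 2·2 = 4.
|Patch 2∩Patch 3|: x∈[0,5], y∈[6,8] → 5·2 = 10.
|Patch 1∩Patch 2∩Patch 3| = 0.
|Patch 1 ∪ Patch 2 ∪ Patch 3| = 84 − 14 + 0 = 70.00.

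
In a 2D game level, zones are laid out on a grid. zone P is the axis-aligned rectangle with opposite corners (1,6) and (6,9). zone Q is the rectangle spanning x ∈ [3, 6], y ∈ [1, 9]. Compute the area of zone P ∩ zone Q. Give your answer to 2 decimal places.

|zone P∩zone Q|: x∈[3,6], y∈[6,9] → 3·3 = 9.

9.00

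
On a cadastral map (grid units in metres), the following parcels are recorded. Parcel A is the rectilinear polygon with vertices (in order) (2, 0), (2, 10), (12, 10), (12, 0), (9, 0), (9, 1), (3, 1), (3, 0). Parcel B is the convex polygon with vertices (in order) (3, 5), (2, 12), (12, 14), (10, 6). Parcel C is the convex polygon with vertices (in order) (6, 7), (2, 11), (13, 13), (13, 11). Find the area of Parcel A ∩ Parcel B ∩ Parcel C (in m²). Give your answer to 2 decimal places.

The intersection is the polygon with vertices (10.958,9.833), (6,7), (3,10), (11,10).
By the shoelace formula its area is 12.35.

12.35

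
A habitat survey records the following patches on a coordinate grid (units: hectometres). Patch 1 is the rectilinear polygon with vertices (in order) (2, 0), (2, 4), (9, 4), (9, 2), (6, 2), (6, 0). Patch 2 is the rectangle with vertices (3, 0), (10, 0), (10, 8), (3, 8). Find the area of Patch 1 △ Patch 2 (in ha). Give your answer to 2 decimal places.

|Patch 1| = 22, |Patch 2| = 56, |Patch 1∩Patch 2| = 18.
|Patch 1 △ Patch 2| = |Patch 1| + |Patch 2| − 2·|Patch 1∩Patch 2| = 22 + 56 − 36 = 42.00.

42.00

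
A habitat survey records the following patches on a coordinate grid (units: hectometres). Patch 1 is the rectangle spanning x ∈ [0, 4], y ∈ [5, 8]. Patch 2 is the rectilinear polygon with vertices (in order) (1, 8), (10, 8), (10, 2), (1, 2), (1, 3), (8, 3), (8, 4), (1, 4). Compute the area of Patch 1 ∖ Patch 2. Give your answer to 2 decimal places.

3.00

|Patch 1| = 12, |Patch 1∩Patch 2| = 9.
|Patch 1 ∖ Patch 2| = |Patch 1| − |Patch 1∩Patch 2| = 12 − 9 = 3.00.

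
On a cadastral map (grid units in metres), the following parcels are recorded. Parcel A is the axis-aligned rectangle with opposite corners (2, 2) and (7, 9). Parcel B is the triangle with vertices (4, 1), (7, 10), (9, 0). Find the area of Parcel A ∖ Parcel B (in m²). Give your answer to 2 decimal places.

24.50

|Parcel A| = 35, |Parcel A∩Parcel B| = 10.5.
|Parcel A ∖ Parcel B| = |Parcel A| − |Parcel A∩Parcel B| = 35 − 10.5 = 24.50.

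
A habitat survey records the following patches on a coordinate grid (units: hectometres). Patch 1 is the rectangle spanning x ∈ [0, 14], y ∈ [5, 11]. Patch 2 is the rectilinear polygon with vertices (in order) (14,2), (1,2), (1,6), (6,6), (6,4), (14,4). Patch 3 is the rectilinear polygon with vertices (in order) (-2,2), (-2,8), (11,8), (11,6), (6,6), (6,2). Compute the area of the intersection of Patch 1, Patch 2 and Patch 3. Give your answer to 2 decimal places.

5.00

The intersection is the polygon with vertices (1,6), (6,6), (6,5), (1,5).
By the shoelace formula its area is 5.00.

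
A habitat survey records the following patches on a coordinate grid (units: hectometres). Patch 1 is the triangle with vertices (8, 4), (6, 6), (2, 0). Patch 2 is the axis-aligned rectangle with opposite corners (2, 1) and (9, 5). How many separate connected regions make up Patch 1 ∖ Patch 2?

Patch 1 ∖ Patch 2 splits into 2 disjoint pieces (area 0.8333, area 0.4167).

2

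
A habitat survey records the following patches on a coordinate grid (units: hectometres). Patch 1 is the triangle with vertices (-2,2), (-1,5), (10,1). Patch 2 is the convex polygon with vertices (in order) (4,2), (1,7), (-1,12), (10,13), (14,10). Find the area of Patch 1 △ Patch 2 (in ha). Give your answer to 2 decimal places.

107.23

|Patch 1| = 18.5, |Patch 2| = 91, |Patch 1∩Patch 2| = 1.1361.
|Patch 1 △ Patch 2| = |Patch 1| + |Patch 2| − 2·|Patch 1∩Patch 2| = 18.5 + 91 − 2.2722 = 107.23.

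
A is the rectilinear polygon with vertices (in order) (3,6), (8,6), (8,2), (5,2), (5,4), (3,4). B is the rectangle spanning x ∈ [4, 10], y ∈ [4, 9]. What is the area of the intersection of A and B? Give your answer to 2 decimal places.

The intersection is the polygon with vertices (8,6), (8,4), (5,4), (4,4), (4,6).
By the shoelace formula its area is 8.00.

8.00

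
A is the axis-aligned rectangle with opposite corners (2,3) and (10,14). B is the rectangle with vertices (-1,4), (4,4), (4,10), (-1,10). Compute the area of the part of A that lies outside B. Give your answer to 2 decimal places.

76.00

|A∩B|: x∈[2,4], y∈[4,10] → 2·6 = 12.
|A| = 88.
|A ∖ B| = |A| − |A∩B| = 88 − 12 = 76.00.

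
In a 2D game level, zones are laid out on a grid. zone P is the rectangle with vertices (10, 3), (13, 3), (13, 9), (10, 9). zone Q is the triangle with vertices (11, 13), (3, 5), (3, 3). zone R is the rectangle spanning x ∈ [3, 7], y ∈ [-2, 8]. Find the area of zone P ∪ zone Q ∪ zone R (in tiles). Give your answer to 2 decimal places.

By inclusion–exclusion:
Individual areas: |zone P| = 18, |zone Q| = 8, |zone R| = 40.
|zone P∩zone Q| = 0.
|zone P∩zone R| = 0 (no overlap).
|zone Q∩zone R| = 5.5.
|zone P∩zone Q∩zone R| = 0.
|zone P ∪ zone Q ∪ zone R| = 66 − 5.5 + 0 = 60.50.

60.50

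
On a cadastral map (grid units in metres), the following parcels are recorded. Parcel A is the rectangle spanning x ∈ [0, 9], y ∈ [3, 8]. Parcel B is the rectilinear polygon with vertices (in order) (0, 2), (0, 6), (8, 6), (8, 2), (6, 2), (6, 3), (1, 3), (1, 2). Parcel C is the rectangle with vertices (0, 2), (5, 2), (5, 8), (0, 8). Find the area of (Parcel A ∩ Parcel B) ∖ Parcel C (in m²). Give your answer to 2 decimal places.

|Parcel A ∩ Parcel B| = 24.
|(Parcel A ∩ Parcel B) ∩ Parcel C| = 15.
|(Parcel A ∩ Parcel B) ∖ Parcel C| = 24 − 15 = 9.00.

9.00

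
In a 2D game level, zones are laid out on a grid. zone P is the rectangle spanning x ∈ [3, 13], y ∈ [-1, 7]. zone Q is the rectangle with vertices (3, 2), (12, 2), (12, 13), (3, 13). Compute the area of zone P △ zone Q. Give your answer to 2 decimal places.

89.00

|zone P∩zone Q|: x∈[3,12], y∈[2,7] → 9·5 = 45.
|zone P △ zone Q| = |zone P| + |zone Q| − 2·|zone P∩zone Q| = 80 + 99 − 90 = 89.00.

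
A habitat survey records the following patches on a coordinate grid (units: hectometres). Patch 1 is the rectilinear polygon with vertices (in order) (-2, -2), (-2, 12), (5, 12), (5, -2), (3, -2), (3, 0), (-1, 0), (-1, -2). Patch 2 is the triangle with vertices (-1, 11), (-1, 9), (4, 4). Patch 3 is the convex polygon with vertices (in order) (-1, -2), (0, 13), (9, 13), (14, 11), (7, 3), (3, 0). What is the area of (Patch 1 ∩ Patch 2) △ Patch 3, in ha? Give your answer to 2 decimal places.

129.24

|Patch 1 ∩ Patch 2| = 5.
|(Patch 1 ∩ Patch 2) ∩ Patch 3| = 3.6288.
|(Patch 1 ∩ Patch 2) △ Patch 3| = 5 + 131.5 − 7.2576 = 129.24.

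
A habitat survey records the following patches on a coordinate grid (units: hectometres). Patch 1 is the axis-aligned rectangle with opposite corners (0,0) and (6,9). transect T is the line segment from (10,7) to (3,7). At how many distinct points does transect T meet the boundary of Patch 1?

1

The segment meets the boundary at (6,7).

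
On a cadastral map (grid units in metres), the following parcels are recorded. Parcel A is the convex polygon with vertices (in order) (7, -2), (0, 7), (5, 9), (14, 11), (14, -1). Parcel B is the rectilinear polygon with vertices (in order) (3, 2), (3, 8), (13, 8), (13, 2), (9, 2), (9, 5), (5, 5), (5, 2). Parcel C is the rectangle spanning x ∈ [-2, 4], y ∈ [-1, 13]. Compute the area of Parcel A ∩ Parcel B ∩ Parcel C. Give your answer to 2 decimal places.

5.49

The intersection is the polygon with vertices (3,8), (4,8), (4,2), (3.889,2), (3,3.143).
By the shoelace formula its area is 5.49.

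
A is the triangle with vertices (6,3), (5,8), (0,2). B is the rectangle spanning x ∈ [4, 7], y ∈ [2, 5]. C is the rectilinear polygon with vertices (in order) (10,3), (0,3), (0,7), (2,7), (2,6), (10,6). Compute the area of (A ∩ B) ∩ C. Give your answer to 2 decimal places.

3.60

The region (A ∩ B) ∩ C is the polygon with vertices (4,5), (5.6,5), (6,3), (4,3).
By the shoelace formula its area is 3.60.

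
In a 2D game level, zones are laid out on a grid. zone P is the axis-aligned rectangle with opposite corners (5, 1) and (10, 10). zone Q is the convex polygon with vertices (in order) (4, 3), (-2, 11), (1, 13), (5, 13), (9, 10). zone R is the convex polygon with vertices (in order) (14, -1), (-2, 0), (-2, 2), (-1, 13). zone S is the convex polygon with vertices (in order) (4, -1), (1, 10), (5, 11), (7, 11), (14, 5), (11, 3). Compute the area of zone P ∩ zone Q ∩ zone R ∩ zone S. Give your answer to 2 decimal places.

The intersection is the polygon with vertices (5,7.4), (6.286,6.2), (5,4.4).
By the shoelace formula its area is 1.93.

1.93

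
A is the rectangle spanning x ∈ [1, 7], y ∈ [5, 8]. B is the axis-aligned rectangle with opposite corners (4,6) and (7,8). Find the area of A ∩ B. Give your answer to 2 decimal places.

6.00

|A∩B|: x∈[4,7], y∈[6,8] → 3·2 = 6.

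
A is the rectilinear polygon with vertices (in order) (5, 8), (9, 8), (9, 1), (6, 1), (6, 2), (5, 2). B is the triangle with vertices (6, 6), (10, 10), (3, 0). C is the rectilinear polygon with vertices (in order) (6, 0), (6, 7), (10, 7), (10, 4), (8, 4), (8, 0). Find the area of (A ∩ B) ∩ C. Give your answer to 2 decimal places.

The region (A ∩ B) ∩ C is the polygon with vertices (6,4.286), (6,6), (7,7), (7.9,7).
By the shoelace formula its area is 2.08.

2.08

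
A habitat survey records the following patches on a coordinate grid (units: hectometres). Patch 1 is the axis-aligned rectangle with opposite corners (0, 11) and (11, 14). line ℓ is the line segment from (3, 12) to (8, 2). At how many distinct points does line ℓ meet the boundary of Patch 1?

The segment meets the boundary at (3.5,11).

1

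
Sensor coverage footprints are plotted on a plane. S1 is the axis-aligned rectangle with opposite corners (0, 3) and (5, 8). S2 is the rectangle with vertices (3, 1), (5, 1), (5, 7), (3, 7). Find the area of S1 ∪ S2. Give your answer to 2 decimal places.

29.00

By inclusion–exclusion:
Individual areas: |S1| = 25, |S2| = 12.
|S1∩S2|: x∈[3,5], y∈[3,7] → 2·4 = 8.
|S1 ∪ S2| = 37 − 8 = 29.00.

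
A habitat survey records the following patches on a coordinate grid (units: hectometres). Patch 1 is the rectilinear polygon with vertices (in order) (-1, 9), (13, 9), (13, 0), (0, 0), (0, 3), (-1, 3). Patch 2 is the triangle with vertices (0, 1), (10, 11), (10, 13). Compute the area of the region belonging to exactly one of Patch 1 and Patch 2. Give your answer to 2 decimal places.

122.33

|Patch 1| = 123, |Patch 2| = 10, |Patch 1∩Patch 2| = 5.3333.
|Patch 1 △ Patch 2| = |Patch 1| + |Patch 2| − 2·|Patch 1∩Patch 2| = 123 + 10 − 10.6667 = 122.33.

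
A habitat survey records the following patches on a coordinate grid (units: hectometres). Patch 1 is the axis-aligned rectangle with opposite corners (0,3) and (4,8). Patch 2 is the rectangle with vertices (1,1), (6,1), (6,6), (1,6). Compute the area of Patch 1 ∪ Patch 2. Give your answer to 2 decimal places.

By inclusion–exclusion:
Individual areas: |Patch 1| = 20, |Patch 2| = 25.
|Patch 1∩Patch 2|: x∈[1,4], y∈[3,6] → 3·3 = 9.
|Patch 1 ∪ Patch 2| = 45 − 9 = 36.00.

36.00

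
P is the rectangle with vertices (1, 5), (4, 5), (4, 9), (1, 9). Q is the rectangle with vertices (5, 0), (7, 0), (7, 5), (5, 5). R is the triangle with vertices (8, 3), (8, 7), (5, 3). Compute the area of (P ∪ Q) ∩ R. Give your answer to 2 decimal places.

The region (P ∪ Q) ∩ R is the polygon with vertices (7,5), (7,3), (5,3), (6.5,5).
By the shoelace formula its area is 2.50.

2.50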